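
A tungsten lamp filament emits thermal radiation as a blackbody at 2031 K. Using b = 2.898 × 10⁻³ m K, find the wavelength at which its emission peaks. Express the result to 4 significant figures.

λ_max ≈ 1427 nm

Wien's displacement law: λ_max = b/T = (2.898×10⁻³ m·K)/(2031 K) = 1.4269×10⁻⁶ m.
That is 1427 nm, in the infrared range.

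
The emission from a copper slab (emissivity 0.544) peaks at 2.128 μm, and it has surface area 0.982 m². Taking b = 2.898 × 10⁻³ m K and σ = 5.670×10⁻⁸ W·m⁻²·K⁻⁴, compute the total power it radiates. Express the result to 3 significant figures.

P ≈ 1.04×10⁵ W

Wien's law: T = b/λ_max = 2.898×10⁻³/2.128×10⁻⁶ = 1361.84 K.
Area A = 0.982 m².
Then P = εσAT⁴ = 0.544×5.670×10⁻⁸×0.982×(1361.84)⁴ = 1.04×10⁵ W.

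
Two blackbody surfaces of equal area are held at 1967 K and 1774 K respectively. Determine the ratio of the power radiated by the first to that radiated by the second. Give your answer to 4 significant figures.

P₁/P₂ ≈ 1.511

With equal areas, P₁/P₂ = (T₁/T₂)⁴ = (1967/1774)⁴ = 1.511.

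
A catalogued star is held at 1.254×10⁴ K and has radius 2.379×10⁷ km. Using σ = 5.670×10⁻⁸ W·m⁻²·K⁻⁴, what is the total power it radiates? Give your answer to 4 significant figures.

Surface area A = 4πR² = 4π(2.379×10¹⁰ m)² = 7.11211×10²¹ m².
P = σAT⁴ = 5.670×10⁻⁸ × 7.11211×10²¹ × (1.254×10⁴)⁴ = 9.972×10³⁰ W.

P ≈ 9.972×10³⁰ W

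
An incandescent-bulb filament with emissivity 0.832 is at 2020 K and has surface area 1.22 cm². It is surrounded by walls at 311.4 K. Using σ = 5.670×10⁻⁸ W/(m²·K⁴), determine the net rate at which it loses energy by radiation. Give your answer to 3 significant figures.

Net loss ≈ 95.8 W

Area A = 1.22 cm² = 1.22×10⁻⁴ m².
Net radiated power P_net = εσA(T⁴ − T₀⁴) = 0.832×5.670×10⁻⁸×1.22×10⁻⁴×(2020⁴ − 311.4⁴).
T⁴ − T₀⁴ = 1.66497×10¹³ − 9.40317×10⁹ = 1.66403×10¹³ K⁴, so P_net = 95.8 W.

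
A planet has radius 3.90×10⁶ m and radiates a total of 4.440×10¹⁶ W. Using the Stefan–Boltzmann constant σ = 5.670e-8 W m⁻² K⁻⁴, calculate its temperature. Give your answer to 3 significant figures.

Surface area A = 4πR² = 4π(3.90×10⁶ m)² = 1.91134×10¹⁴ m².
P = σAT⁴ ⇒ T = (P/(σA))^(1/4) = (4.440×10¹⁶/(5.670×10⁻⁸×1.91134×10¹⁴))^(1/4) = 253 K.

T ≈ 253 K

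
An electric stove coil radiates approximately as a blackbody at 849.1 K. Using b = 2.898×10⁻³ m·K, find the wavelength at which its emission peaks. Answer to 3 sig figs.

λ_max ≈ 3.41 μm

Wien's displacement law: λ_max = b/T = (2.898×10⁻³ m·K)/(849.1 K) = 3.413×10⁻⁶ m.
That is 3.41 μm, in the infrared range.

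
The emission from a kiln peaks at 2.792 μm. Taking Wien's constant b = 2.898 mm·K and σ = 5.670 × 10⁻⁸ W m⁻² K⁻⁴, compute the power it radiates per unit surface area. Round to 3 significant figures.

I ≈ 6.58×10⁴ W/m²

Wien's law: T = b/λ_max = 2.898×10⁻³/2.792×10⁻⁶ = 1037.97 K.
Then I = σT⁴ = 5.670×10⁻⁸×(1037.97)⁴ = 6.58×10⁴ W/m².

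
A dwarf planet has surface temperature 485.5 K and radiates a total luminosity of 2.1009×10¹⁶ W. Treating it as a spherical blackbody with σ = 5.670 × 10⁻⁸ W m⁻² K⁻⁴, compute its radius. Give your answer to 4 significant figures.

L = 4πR²σT⁴ ⇒ R = √(L/(4πσT⁴)).
σT⁴ = 3150.21 W/m², so R = √(2.1009×10¹⁶/(4π×3150.21)) = 7.285×10⁵ m.

R ≈ 7.285×10⁵ m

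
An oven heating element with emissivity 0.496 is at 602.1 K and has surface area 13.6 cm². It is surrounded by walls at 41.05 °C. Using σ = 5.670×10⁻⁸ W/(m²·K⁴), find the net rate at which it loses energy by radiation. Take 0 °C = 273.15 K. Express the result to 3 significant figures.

Surroundings: T = 41.05 °C + 273.15 = 314.20 K.
Area A = 13.6 cm² = 1.36×10⁻³ m².
Net radiated power P_net = εσA(T⁴ − T₀⁴) = 0.496×5.670×10⁻⁸×1.36×10⁻³×(602.1⁴ − 314.20⁴).
T⁴ − T₀⁴ = 1.31424×10¹¹ − 9.74596×10⁹ = 1.21678×10¹¹ K⁴, so P_net = 4.65 W.

Net loss ≈ 4.65 W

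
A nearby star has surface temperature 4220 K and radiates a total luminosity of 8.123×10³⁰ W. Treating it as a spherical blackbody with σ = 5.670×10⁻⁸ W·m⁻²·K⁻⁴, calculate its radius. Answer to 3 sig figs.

L = 4πR²σT⁴ ⇒ R = √(L/(4πσT⁴)).
σT⁴ = 1.79818×10⁷ W/m², so R = √(8.123×10³⁰/(4π×1.79818×10⁷)) = 1.90×10¹¹ m.

R ≈ 1.90×10¹¹ m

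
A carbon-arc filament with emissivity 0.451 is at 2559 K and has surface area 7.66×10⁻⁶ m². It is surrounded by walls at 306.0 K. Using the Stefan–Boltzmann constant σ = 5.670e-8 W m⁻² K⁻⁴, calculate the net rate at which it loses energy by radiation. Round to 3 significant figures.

Area A = 7.66×10⁻⁶ m².
Net radiated power P_net = εσA(T⁴ − T₀⁴) = 0.451×5.670×10⁻⁸×7.66×10⁻⁶×(2559⁴ − 306.0⁴).
T⁴ − T₀⁴ = 4.28826×10¹³ − 8.76770×10⁹ = 4.28738×10¹³ K⁴, so P_net = 8.40 W.

Net loss ≈ 8.40 W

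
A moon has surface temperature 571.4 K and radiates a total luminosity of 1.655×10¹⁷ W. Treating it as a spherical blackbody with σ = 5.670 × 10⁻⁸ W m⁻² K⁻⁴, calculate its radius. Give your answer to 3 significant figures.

R ≈ 1.48×10⁶ m

L = 4πR²σT⁴ ⇒ R = √(L/(4πσT⁴)).
σT⁴ = 6044.27 W/m², so R = √(1.655×10¹⁷/(4π×6044.27)) = 1.48×10⁶ m.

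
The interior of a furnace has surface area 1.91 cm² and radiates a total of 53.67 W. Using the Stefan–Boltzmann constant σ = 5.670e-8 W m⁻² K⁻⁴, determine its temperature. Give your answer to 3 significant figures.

T ≈ 1.49×10³ K

Area A = 1.91 cm² = 1.91×10⁻⁴ m².
P = σAT⁴ ⇒ T = (P/(σA))^(1/4) = (53.67/(5.670×10⁻⁸×1.91×10⁻⁴))^(1/4) = 1.49×10³ K.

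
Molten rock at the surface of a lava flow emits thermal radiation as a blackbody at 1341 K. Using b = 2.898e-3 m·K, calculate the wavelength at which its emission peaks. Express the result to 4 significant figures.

λ_max ≈ 2161 nm

Wien's displacement law: λ_max = b/T = (2.898×10⁻³ m·K)/(1341 K) = 2.1611×10⁻⁶ m.
That is 2161 nm, in the infrared range.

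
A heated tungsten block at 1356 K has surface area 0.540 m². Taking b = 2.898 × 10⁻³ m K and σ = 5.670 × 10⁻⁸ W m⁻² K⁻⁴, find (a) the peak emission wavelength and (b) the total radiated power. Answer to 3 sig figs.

λ_max ≈ 2.14 μm; P ≈ 1.04×10⁵ W

(a) λ_max = b/T = 2.898×10⁻³/1356 = 2.137×10⁻⁶ m = 2.14 μm.
Area A = 0.540 m².
(b) P = σAT⁴ = 5.670×10⁻⁸×0.540×(1356)⁴ = 1.04×10⁵ W.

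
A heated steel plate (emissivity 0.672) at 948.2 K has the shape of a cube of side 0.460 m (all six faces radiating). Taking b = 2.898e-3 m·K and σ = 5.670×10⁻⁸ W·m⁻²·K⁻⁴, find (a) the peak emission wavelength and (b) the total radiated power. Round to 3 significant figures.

λ_max ≈ 3.06 μm; P ≈ 3.91×10⁴ W

(a) λ_max = b/T = 2.898×10⁻³/948.2 = 3.056×10⁻⁶ m = 3.06 μm.
Area A = 6s² = 6×(0.460 m)² = 1.2696 m².
(b) P = εσAT⁴ = 0.672×5.670×10⁻⁸×1.2696×(948.2)⁴ = 3.91×10⁴ W.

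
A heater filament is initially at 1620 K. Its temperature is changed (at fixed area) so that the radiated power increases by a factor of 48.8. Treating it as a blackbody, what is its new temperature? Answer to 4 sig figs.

P ∝ T⁴, so T₂/T₁ = (P₂/P₁)^(1/4) = (48.8)^(1/4) = 2.64305.
T₂ = 1620 × 2.64305 = 4282 K.

T₂ ≈ 4282 K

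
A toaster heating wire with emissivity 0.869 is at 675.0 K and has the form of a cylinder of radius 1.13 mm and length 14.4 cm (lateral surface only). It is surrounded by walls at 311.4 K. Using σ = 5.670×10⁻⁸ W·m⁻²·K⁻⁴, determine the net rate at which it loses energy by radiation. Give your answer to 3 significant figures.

Lateral area A = 2πrL = 2π×1.13×10⁻³×0.144 = 1.02240×10⁻³ m².
Net radiated power P_net = εσA(T⁴ − T₀⁴) = 0.869×5.670×10⁻⁸×1.02240×10⁻³×(675.0⁴ − 311.4⁴).
T⁴ − T₀⁴ = 2.07594×10¹¹ − 9.40317×10⁹ = 1.98191×10¹¹ K⁴, so P_net = 9.98 W.

Net loss ≈ 9.98 W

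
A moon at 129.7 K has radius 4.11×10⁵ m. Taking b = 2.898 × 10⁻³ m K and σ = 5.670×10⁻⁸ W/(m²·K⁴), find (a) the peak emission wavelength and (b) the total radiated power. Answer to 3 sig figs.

λ_max ≈ 22.3 μm; P ≈ 3.41×10¹³ W

(a) λ_max = b/T = 2.898×10⁻³/129.7 = 2.234×10⁻⁵ m = 22.3 μm.
Surface area A = 4πR² = 4π(4.11×10⁵ m)² = 2.12272×10¹² m².
(b) P = σAT⁴ = 5.670×10⁻⁸×2.12272×10¹²×(129.7)⁴ = 3.41×10¹³ W.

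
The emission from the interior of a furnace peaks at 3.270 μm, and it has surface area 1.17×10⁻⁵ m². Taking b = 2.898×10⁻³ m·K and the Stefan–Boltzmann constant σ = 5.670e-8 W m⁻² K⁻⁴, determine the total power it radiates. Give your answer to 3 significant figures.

Wien's law: T = b/λ_max = 2.898×10⁻³/3.270×10⁻⁶ = 886.239 K.
Area A = 1.17×10⁻⁵ m².
Then P = σAT⁴ = 5.670×10⁻⁸×1.17×10⁻⁵×(886.239)⁴ = 0.409 W.

P ≈ 0.409 W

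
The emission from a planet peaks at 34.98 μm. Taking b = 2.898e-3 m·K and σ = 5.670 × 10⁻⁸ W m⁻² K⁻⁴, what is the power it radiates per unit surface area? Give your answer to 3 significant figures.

I ≈ 2.67 W/m²

Wien's law: T = b/λ_max = 2.898×10⁻³/3.498×10⁻⁵ = 82.8473 K.
Then I = σT⁴ = 5.670×10⁻⁸×(82.8473)⁴ = 2.67 W/m².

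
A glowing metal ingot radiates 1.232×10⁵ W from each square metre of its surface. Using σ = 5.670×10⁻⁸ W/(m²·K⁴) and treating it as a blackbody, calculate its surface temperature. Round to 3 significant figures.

T ≈ 1.21×10³ K

I = σT⁴, so T = (I/σ)^(1/4) = (1.232×10⁵/(5.670×10⁻⁸))^(1/4) = 1.21×10³ K.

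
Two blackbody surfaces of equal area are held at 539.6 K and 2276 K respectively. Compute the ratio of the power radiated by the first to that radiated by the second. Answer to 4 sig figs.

With equal areas, P₁/P₂ = (T₁/T₂)⁴ = (539.6/2276)⁴ = 3.159×10⁻³.

P₁/P₂ ≈ 3.159×10⁻³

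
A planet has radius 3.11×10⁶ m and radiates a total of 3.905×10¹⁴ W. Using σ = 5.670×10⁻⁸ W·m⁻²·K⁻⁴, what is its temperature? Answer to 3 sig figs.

Surface area A = 4πR² = 4π(3.11×10⁶ m)² = 1.21543×10¹⁴ m².
P = σAT⁴ ⇒ T = (P/(σA))^(1/4) = (3.905×10¹⁴/(5.670×10⁻⁸×1.21543×10¹⁴))^(1/4) = 86.8 K.

T ≈ 86.8 K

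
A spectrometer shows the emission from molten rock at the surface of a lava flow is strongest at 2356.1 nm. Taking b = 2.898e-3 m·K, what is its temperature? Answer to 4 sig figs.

T ≈ 1230 K

Wien's law gives T = b/λ_max = (2.898×10⁻³ m·K)/(2.3561×10⁻⁶ m) = 1230 K.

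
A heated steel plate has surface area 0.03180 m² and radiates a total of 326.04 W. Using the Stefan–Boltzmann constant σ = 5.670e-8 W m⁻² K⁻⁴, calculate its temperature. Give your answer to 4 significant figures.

Area A = 0.03180 m².
P = σAT⁴ ⇒ T = (P/(σA))^(1/4) = (326.04/(5.670×10⁻⁸×0.03180))^(1/4) = 652.1 K.

T ≈ 652.1 K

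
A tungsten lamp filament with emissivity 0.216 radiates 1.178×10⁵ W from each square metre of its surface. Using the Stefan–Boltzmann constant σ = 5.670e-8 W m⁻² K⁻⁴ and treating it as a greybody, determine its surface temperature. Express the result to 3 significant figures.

I = εσT⁴, so T = (I/εσ)^(1/4) = (1.178×10⁵/(0.216×5.670×10⁻⁸))^(1/4) = 1.76×10³ K.

T ≈ 1.76×10³ K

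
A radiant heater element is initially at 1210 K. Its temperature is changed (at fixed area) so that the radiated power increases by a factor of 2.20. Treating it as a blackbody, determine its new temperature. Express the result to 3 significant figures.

P ∝ T⁴, so T₂/T₁ = (P₂/P₁)^(1/4) = (2.20)^(1/4) = 1.21788.
T₂ = 1210 × 1.21788 = 1.47×10³ K.

T₂ ≈ 1.47×10³ K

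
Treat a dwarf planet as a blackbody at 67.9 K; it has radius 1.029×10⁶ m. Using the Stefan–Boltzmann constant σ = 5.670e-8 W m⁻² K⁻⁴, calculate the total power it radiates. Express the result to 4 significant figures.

P ≈ 1.604×10¹³ W

Surface area A = 4πR² = 4π(1.029×10⁶ m)² = 1.33058×10¹³ m².
P = σAT⁴ = 5.670×10⁻⁸ × 1.33058×10¹³ × (67.9)⁴ = 1.604×10¹³ W.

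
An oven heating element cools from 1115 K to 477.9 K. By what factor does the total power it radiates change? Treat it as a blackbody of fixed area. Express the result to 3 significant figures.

P₂/P₁ ≈ 0.0337

P ∝ T⁴, so P₂/P₁ = (T₂/T₁)⁴ = (477.9/1115)⁴ = (0.428610)⁴ = 0.0337.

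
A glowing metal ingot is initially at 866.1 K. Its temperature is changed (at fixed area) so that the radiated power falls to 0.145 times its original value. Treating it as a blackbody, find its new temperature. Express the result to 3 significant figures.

P ∝ T⁴, so T₂/T₁ = (P₂/P₁)^(1/4) = (0.145)^(1/4) = 0.617081.
T₂ = 866.1 × 0.617081 = 534 K.

T₂ ≈ 534 K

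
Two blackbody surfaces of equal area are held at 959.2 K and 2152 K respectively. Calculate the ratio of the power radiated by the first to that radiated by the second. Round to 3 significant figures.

With equal areas, P₁/P₂ = (T₁/T₂)⁴ = (959.2/2152)⁴ = 0.0395.

P₁/P₂ ≈ 0.0395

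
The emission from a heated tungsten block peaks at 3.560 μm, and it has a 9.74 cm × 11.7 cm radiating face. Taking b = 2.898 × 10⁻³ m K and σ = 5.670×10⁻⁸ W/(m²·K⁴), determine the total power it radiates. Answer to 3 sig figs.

Wien's law: T = b/λ_max = 2.898×10⁻³/3.560×10⁻⁶ = 814.045 K.
Area A = 0.0974 × 0.117 = 0.0113958 m².
Then P = σAT⁴ = 5.670×10⁻⁸×0.0113958×(814.045)⁴ = 284 W.

P ≈ 284 W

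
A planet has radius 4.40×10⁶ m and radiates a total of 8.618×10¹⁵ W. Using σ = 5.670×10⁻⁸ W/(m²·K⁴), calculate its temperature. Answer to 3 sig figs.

Surface area A = 4πR² = 4π(4.40×10⁶ m)² = 2.43285×10¹⁴ m².
P = σAT⁴ ⇒ T = (P/(σA))^(1/4) = (8.618×10¹⁵/(5.670×10⁻⁸×2.43285×10¹⁴))^(1/4) = 158 K.

T ≈ 158 K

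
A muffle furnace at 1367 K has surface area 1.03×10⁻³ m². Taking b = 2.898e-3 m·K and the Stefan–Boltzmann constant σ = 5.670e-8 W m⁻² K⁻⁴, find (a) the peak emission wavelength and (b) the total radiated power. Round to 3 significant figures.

(a) λ_max = b/T = 2.898×10⁻³/1367 = 2.120×10⁻⁶ m = 2.12×10³ nm.
Area A = 1.03×10⁻³ m².
(b) P = σAT⁴ = 5.670×10⁻⁸×1.03×10⁻³×(1367)⁴ = 204 W.

λ_max ≈ 2.12×10³ nm; P ≈ 204 W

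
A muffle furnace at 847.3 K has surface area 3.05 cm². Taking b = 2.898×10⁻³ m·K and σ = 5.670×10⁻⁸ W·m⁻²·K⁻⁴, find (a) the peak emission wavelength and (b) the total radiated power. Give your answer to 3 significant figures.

(a) λ_max = b/T = 2.898×10⁻³/847.3 = 3.420×10⁻⁶ m = 3.42 μm.
Area A = 3.05 cm² = 3.05×10⁻⁴ m².
(b) P = σAT⁴ = 5.670×10⁻⁸×3.05×10⁻⁴×(847.3)⁴ = 8.91 W.

λ_max ≈ 3.42 μm; P ≈ 8.91 W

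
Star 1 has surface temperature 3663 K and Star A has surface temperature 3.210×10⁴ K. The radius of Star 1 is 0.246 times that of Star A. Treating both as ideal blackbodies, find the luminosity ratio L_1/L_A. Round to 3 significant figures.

L ∝ R²T⁴, so L_1/L_A = (R_1/R_A)²(T_1/T_A)⁴ = (0.246)² × (3663/3.210×10⁴)⁴ = 0.060516 × 1.69562×10⁻⁴ = 1.03×10⁻⁵.

L_1/L_A ≈ 1.03×10⁻⁵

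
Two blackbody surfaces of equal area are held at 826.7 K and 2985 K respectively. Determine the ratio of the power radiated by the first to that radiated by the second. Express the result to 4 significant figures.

P₁/P₂ ≈ 5.883×10⁻³

With equal areas, P₁/P₂ = (T₁/T₂)⁴ = (826.7/2985)⁴ = 5.883×10⁻³.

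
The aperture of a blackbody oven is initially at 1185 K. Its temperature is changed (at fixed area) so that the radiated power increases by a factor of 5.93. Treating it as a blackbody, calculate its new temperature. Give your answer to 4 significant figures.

T₂ ≈ 1849 K

P ∝ T⁴, so T₂/T₁ = (P₂/P₁)^(1/4) = (5.93)^(1/4) = 1.56050.
T₂ = 1185 × 1.56050 = 1849 K.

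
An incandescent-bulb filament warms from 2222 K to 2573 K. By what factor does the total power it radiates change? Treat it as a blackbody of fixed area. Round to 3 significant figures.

P₂/P₁ ≈ 1.80

P ∝ T⁴, so P₂/P₁ = (T₂/T₁)⁴ = (2573/2222)⁴ = (1.15797)⁴ = 1.80.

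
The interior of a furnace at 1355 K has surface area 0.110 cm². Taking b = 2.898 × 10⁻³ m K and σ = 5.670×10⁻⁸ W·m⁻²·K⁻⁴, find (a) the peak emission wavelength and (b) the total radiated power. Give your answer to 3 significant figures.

(a) λ_max = b/T = 2.898×10⁻³/1355 = 2.139×10⁻⁶ m = 2.14 μm.
Area A = 0.110 cm² = 1.10×10⁻⁵ m².
(b) P = σAT⁴ = 5.670×10⁻⁸×1.10×10⁻⁵×(1355)⁴ = 2.10 W.

λ_max ≈ 2.14 μm; P ≈ 2.10 W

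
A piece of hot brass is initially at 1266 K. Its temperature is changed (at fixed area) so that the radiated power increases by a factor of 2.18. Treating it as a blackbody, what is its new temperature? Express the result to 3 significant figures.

P ∝ T⁴, so T₂/T₁ = (P₂/P₁)^(1/4) = (2.18)^(1/4) = 1.21511.
T₂ = 1266 × 1.21511 = 1.54×10³ K.

T₂ ≈ 1.54×10³ K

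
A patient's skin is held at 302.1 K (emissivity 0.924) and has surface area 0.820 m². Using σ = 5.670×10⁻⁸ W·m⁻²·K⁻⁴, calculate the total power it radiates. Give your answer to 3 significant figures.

Area A = 0.820 m².
P = εσAT⁴ = 0.924 × 5.670×10⁻⁸ × 0.820 × (302.1)⁴ = 358 W.

P ≈ 358 W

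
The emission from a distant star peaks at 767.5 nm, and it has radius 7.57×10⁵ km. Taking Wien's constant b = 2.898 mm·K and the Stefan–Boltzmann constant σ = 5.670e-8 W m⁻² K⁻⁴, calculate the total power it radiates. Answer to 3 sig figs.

P ≈ 8.30×10²⁵ W

Wien's law: T = b/λ_max = 2.898×10⁻³/7.675×10⁻⁷ = 3775.90 K.
Surface area A = 4πR² = 4π(7.57×10⁸ m)² = 7.20115×10¹⁸ m².
Then P = σAT⁴ = 5.670×10⁻⁸×7.20115×10¹⁸×(3775.90)⁴ = 8.30×10²⁵ W.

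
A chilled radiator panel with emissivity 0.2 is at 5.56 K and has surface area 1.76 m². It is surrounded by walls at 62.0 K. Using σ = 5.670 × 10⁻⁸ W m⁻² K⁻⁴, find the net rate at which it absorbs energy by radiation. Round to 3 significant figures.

Net gain ≈ 0.295 W

Area A = 1.76 m².
Net radiated power P_net = εσA(T⁴ − T₀⁴) = 0.2×5.670×10⁻⁸×1.76×(5.56⁴ − 62.0⁴).
T⁴ − T₀⁴ = 955.651 − 1.47763×10⁷ = -1.47753×10⁷ K⁴, so P_net = -0.295 W — negative, meaning a net gain of 0.295 W.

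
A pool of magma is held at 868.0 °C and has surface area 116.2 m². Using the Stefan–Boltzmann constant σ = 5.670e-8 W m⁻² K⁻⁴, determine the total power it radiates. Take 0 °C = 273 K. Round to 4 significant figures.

P ≈ 1.117×10⁷ W

T = 868.0 °C + 273 = 1141.0 K.
Area A = 116.2 m².
P = σAT⁴ = 5.670×10⁻⁸ × 116.2 × (1141.0)⁴ = 1.117×10⁷ W.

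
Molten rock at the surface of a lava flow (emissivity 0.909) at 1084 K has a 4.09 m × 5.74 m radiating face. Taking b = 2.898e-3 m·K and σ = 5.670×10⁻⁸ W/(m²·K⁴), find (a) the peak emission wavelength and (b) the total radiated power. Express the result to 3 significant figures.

λ_max ≈ 2.67 μm; P ≈ 1.67×10⁶ W

(a) λ_max = b/T = 2.898×10⁻³/1084 = 2.673×10⁻⁶ m = 2.67 μm.
Area A = 4.09 × 5.74 = 23.4766 m².
(b) P = εσAT⁴ = 0.909×5.670×10⁻⁸×23.4766×(1084)⁴ = 1.67×10⁶ W.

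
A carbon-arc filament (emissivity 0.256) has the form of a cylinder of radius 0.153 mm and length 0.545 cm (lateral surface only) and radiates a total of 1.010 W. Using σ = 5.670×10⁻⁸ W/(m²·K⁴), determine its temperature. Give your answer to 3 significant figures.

T ≈ 1.91×10³ K

Lateral area A = 2πrL = 2π×1.53×10⁻⁴×5.45×10⁻³ = 5.23923×10⁻⁶ m².
P = εσAT⁴ ⇒ T = (P/(εσA))^(1/4) = (1.010/(0.256×5.670×10⁻⁸×5.23923×10⁻⁶))^(1/4) = 1.91×10³ K.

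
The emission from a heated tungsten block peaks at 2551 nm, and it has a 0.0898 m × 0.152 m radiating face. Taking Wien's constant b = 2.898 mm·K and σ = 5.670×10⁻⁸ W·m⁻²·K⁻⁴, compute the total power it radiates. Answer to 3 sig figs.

P ≈ 1.29×10³ W

Wien's law: T = b/λ_max = 2.898×10⁻³/2.551×10⁻⁶ = 1136.03 K.
Area A = 0.0898 × 0.152 = 0.0136496 m².
Then P = σAT⁴ = 5.670×10⁻⁸×0.0136496×(1136.03)⁴ = 1.29×10³ W.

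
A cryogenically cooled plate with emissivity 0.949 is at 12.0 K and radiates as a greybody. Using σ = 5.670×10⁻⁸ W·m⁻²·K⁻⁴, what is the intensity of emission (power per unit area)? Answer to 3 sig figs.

Stefan–Boltzmann: I = εσT⁴ = 0.949 × 5.670×10⁻⁸ × (12.0)⁴ = 1.12×10⁻³ W/m².

I ≈ 1.12×10⁻³ W/m²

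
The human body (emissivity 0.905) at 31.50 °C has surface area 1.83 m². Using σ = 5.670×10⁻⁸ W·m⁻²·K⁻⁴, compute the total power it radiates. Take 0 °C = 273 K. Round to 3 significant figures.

T = 31.50 °C + 273 = 304.50 K.
Area A = 1.83 m².
P = εσAT⁴ = 0.905 × 5.670×10⁻⁸ × 1.83 × (304.50)⁴ = 807 W.

P ≈ 807 W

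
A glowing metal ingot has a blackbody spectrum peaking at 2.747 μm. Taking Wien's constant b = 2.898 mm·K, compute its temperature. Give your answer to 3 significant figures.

T ≈ 1.05×10³ K

Wien's law gives T = b/λ_max = (2.898×10⁻³ m·K)/(2.747×10⁻⁶ m) = 1.05×10³ K.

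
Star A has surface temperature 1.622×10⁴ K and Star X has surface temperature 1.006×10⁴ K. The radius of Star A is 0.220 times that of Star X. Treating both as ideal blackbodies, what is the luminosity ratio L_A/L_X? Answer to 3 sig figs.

L_A/L_X ≈ 0.327

L ∝ R²T⁴, so L_A/L_X = (R_A/R_X)²(T_A/T_X)⁴ = (0.220)² × (1.622×10⁴/1.006×10⁴)⁴ = 0.0484 × 6.75790 = 0.327.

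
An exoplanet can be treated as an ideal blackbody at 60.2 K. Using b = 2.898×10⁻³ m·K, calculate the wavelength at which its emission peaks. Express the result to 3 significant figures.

Wien's displacement law: λ_max = b/T = (2.898×10⁻³ m·K)/(60.2 K) = 4.814×10⁻⁵ m.
That is 48.1 μm, in the infrared range.

λ_max ≈ 48.1 μm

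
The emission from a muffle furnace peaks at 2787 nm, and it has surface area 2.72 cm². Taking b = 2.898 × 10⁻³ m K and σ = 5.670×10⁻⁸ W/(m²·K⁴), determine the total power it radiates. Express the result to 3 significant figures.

Wien's law: T = b/λ_max = 2.898×10⁻³/2.787×10⁻⁶ = 1039.83 K.
Area A = 2.72 cm² = 2.72×10⁻⁴ m².
Then P = σAT⁴ = 5.670×10⁻⁸×2.72×10⁻⁴×(1039.83)⁴ = 18.0 W.

P ≈ 18.0 W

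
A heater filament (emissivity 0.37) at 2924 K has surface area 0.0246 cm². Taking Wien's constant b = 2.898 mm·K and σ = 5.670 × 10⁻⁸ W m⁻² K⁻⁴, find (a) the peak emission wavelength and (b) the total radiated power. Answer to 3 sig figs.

λ_max ≈ 991 nm; P ≈ 3.77 W

(a) λ_max = b/T = 2.898×10⁻³/2924 = 9.911×10⁻⁷ m = 991 nm.
Area A = 0.0246 cm² = 2.46×10⁻⁶ m².
(b) P = εσAT⁴ = 0.37×5.670×10⁻⁸×2.46×10⁻⁶×(2924)⁴ = 3.77 W.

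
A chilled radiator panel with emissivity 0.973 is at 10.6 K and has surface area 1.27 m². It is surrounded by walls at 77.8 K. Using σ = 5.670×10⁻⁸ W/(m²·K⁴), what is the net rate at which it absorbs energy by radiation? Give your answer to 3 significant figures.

Net gain ≈ 2.57 W

Area A = 1.27 m².
Net radiated power P_net = εσA(T⁴ − T₀⁴) = 0.973×5.670×10⁻⁸×1.27×(10.6⁴ − 77.8⁴).
T⁴ − T₀⁴ = 12624.8 − 3.66369×10⁷ = -3.66243×10⁷ K⁴, so P_net = -2.57 W — negative, meaning a net gain of 2.57 W.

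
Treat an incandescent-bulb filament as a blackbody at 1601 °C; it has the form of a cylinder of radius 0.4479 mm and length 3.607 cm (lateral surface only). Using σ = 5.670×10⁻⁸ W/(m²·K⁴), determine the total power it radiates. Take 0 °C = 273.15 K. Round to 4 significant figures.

T = 1601 °C + 273.15 = 1874.15 K.
Lateral area A = 2πrL = 2π×4.479×10⁻⁴×0.03607 = 1.01510×10⁻⁴ m².
P = σAT⁴ = 5.670×10⁻⁸ × 1.01510×10⁻⁴ × (1874.15)⁴ = 71.01 W.

P ≈ 71.01 W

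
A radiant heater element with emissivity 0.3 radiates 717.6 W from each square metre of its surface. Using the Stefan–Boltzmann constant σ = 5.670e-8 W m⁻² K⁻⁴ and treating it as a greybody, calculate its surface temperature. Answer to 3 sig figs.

I = εσT⁴, so T = (I/εσ)^(1/4) = (717.6/(0.3×5.670×10⁻⁸))^(1/4) = 453 K.

T ≈ 453 K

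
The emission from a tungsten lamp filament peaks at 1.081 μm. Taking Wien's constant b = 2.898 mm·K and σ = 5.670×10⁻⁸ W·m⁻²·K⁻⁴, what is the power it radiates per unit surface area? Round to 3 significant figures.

I ≈ 2.93×10⁶ W/m²

Wien's law: T = b/λ_max = 2.898×10⁻³/1.081×10⁻⁶ = 2680.85 K.
Then I = σT⁴ = 5.670×10⁻⁸×(2680.85)⁴ = 2.93×10⁶ W/m².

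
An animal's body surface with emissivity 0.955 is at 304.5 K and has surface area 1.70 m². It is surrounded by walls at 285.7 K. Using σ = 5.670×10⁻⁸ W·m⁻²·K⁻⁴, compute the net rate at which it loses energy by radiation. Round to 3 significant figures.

Net loss ≈ 178 W

Area A = 1.70 m².
Net radiated power P_net = εσA(T⁴ − T₀⁴) = 0.955×5.670×10⁻⁸×1.70×(304.5⁴ − 285.7⁴).
T⁴ − T₀⁴ = 8.59704×10⁹ − 6.66256×10⁹ = 1.93448×10⁹ K⁴, so P_net = 178 W.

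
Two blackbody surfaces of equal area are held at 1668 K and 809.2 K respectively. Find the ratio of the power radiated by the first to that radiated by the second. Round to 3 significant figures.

P₁/P₂ ≈ 18.1

With equal areas, P₁/P₂ = (T₁/T₂)⁴ = (1668/809.2)⁴ = 18.1.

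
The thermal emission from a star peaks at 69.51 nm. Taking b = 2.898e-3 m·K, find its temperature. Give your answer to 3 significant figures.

Wien's law gives T = b/λ_max = (2.898×10⁻³ m·K)/(6.951×10⁻⁸ m) = 4.17×10⁴ K.

T ≈ 4.17×10⁴ K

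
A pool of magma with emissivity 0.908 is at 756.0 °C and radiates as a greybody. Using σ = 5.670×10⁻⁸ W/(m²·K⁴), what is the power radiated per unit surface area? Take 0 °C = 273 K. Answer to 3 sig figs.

T = 756.0 °C + 273 = 1029.0 K.
Stefan–Boltzmann: I = εσT⁴ = 0.908 × 5.670×10⁻⁸ × (1029.0)⁴ = 5.77×10⁴ W/m².

I ≈ 5.77×10⁴ W/m²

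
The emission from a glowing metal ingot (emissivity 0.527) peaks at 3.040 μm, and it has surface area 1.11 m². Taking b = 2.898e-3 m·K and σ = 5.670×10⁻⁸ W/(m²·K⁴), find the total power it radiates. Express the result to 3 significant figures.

P ≈ 2.74×10⁴ W

Wien's law: T = b/λ_max = 2.898×10⁻³/3.040×10⁻⁶ = 953.289 K.
Area A = 1.11 m².
Then P = εσAT⁴ = 0.527×5.670×10⁻⁸×1.11×(953.289)⁴ = 2.74×10⁴ W.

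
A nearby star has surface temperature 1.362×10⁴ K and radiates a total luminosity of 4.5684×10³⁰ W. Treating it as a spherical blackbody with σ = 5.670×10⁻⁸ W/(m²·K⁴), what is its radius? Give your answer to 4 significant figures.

L = 4πR²σT⁴ ⇒ R = √(L/(4πσT⁴)).
σT⁴ = 1.95115×10⁹ W/m², so R = √(4.5684×10³⁰/(4π×1.95115×10⁹)) = 1.365×10¹⁰ m.

R ≈ 1.365×10¹⁰ m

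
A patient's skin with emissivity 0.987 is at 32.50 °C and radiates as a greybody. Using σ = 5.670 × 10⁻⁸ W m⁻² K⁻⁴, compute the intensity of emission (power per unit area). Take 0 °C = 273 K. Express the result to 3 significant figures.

T = 32.50 °C + 273 = 305.50 K.
Stefan–Boltzmann: I = εσT⁴ = 0.987 × 5.670×10⁻⁸ × (305.50)⁴ = 487 W/m².

I ≈ 487 W/m²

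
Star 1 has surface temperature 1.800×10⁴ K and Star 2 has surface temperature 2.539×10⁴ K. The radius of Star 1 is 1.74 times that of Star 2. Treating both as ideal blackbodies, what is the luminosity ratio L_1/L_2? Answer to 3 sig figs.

L ∝ R²T⁴, so L_1/L_2 = (R_1/R_2)²(T_1/T_2)⁴ = (1.74)² × (1.800×10⁴/2.539×10⁴)⁴ = 3.0276 × 0.252603 = 0.765.

L_1/L_2 ≈ 0.765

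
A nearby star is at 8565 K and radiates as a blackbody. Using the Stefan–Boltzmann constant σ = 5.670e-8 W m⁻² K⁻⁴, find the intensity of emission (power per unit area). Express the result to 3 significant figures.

I ≈ 3.05×10⁸ W/m²

Stefan–Boltzmann: I = σT⁴ = 5.670×10⁻⁸ × (8565)⁴ = 3.05×10⁸ W/m².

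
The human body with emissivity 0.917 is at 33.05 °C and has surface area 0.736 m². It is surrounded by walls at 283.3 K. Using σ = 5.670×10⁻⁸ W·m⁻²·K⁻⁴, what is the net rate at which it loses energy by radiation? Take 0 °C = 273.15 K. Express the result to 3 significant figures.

T = 33.05 °C + 273.15 = 306.20 K.
Area A = 0.736 m².
Net radiated power P_net = εσA(T⁴ − T₀⁴) = 0.917×5.670×10⁻⁸×0.736×(306.20⁴ − 283.3⁴).
T⁴ − T₀⁴ = 8.79065×10⁹ − 6.44149×10⁹ = 2.34916×10⁹ K⁴, so P_net = 89.9 W.

Net loss ≈ 89.9 W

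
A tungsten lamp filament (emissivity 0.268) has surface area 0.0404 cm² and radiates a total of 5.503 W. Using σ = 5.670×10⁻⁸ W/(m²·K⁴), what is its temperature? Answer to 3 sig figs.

T ≈ 3.08×10³ K

Area A = 0.0404 cm² = 4.04×10⁻⁶ m².
P = εσAT⁴ ⇒ T = (P/(εσA))^(1/4) = (5.503/(0.268×5.670×10⁻⁸×4.04×10⁻⁶))^(1/4) = 3.08×10³ K.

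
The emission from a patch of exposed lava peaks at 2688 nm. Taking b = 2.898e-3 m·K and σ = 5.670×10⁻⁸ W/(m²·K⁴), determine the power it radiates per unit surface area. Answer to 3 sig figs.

Wien's law: T = b/λ_max = 2.898×10⁻³/2.688×10⁻⁶ = 1078.12 K.
Then I = σT⁴ = 5.670×10⁻⁸×(1078.12)⁴ = 7.66×10⁴ W/m².

I ≈ 7.66×10⁴ W/m²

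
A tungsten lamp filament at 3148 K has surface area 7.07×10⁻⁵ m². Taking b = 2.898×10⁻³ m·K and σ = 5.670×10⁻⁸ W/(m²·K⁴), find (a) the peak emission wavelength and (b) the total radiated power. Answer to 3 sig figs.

(a) λ_max = b/T = 2.898×10⁻³/3148 = 9.206×10⁻⁷ m = 921 nm.
Area A = 7.07×10⁻⁵ m².
(b) P = σAT⁴ = 5.670×10⁻⁸×7.07×10⁻⁵×(3148)⁴ = 394 W.

λ_max ≈ 921 nm; P ≈ 394 W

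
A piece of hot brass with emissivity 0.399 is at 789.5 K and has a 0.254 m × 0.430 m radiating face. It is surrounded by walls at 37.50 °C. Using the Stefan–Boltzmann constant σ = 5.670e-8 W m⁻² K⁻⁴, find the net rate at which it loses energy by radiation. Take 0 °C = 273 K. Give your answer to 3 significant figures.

Net loss ≈ 937 W

Surroundings: T = 37.50 °C + 273 = 310.50 K.
Area A = 0.254 × 0.430 = 0.10922 m².
Net radiated power P_net = εσA(T⁴ − T₀⁴) = 0.399×5.670×10⁻⁸×0.10922×(789.5⁴ − 310.50⁴).
T⁴ − T₀⁴ = 3.88516×10¹¹ − 9.29494×10⁹ = 3.79221×10¹¹ K⁴, so P_net = 937 W.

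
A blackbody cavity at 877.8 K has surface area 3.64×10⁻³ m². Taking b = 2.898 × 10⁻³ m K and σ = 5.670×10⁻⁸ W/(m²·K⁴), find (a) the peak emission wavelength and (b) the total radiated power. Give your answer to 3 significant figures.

λ_max ≈ 3.30 μm; P ≈ 123 W

(a) λ_max = b/T = 2.898×10⁻³/877.8 = 3.301×10⁻⁶ m = 3.30 μm.
Area A = 3.64×10⁻³ m².
(b) P = σAT⁴ = 5.670×10⁻⁸×3.64×10⁻³×(877.8)⁴ = 123 W.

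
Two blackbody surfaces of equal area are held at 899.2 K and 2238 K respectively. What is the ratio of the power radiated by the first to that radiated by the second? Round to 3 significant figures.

With equal areas, P₁/P₂ = (T₁/T₂)⁴ = (899.2/2238)⁴ = 0.0261.

P₁/P₂ ≈ 0.0261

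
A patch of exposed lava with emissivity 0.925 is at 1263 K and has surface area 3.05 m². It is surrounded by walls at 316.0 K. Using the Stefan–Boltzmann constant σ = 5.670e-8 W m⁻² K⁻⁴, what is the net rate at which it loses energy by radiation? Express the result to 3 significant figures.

Net loss ≈ 4.05×10⁵ W

Area A = 3.05 m².
Net radiated power P_net = εσA(T⁴ − T₀⁴) = 0.925×5.670×10⁻⁸×3.05×(1263⁴ − 316.0⁴).
T⁴ − T₀⁴ = 2.54456×10¹² − 9.97122×10⁹ = 2.53459×10¹² K⁴, so P_net = 4.05×10⁵ W.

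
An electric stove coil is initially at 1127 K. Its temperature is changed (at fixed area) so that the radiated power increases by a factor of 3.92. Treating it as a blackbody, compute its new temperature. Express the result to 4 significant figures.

T₂ ≈ 1586 K

P ∝ T⁴, so T₂/T₁ = (P₂/P₁)^(1/4) = (3.92)^(1/4) = 1.40709.
T₂ = 1127 × 1.40709 = 1586 K.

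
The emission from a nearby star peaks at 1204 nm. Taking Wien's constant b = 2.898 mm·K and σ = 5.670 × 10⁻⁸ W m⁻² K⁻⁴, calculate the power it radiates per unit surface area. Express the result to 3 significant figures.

I ≈ 1.90×10⁶ W/m²

Wien's law: T = b/λ_max = 2.898×10⁻³/1.204×10⁻⁶ = 2406.98 K.
Then I = σT⁴ = 5.670×10⁻⁸×(2406.98)⁴ = 1.90×10⁶ W/m².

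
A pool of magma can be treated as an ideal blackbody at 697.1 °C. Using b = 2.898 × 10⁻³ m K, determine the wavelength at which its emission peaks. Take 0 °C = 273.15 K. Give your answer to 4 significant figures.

T = 697.1 °C + 273.15 = 970.25 K.
Wien's displacement law: λ_max = b/T = (2.898×10⁻³ m·K)/(970.25 K) = 2.9869×10⁻⁶ m.
That is 2987 nm, in the infrared range.

λ_max ≈ 2987 nm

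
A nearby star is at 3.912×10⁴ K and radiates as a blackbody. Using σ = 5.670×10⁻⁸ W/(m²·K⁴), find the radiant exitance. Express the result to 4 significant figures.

Stefan–Boltzmann: I = σT⁴ = 5.670×10⁻⁸ × (3.912×10⁴)⁴ = 1.328×10¹¹ W/m².

I ≈ 1.328×10¹¹ W/m²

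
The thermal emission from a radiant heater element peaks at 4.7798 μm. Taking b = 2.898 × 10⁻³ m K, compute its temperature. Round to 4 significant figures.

Wien's law gives T = b/λ_max = (2.898×10⁻³ m·K)/(4.7798×10⁻⁶ m) = 606.3 K.

T ≈ 606.3 K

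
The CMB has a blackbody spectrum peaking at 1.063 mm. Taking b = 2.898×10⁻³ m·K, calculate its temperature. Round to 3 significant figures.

T ≈ 2.73 K

Wien's law gives T = b/λ_max = (2.898×10⁻³ m·K)/(1.063×10⁻³ m) = 2.73 K.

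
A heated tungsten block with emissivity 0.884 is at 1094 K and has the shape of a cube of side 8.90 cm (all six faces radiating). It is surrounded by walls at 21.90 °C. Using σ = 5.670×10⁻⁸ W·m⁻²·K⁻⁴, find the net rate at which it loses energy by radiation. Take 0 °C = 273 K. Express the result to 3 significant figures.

Surroundings: T = 21.90 °C + 273 = 294.90 K.
Area A = 6s² = 6×(0.0890 m)² = 0.047526 m².
Net radiated power P_net = εσA(T⁴ − T₀⁴) = 0.884×5.670×10⁻⁸×0.047526×(1094⁴ − 294.90⁴).
T⁴ − T₀⁴ = 1.43242×10¹² − 7.56309×10⁹ = 1.42486×10¹² K⁴, so P_net = 3.39×10³ W.

Net loss ≈ 3.39×10³ W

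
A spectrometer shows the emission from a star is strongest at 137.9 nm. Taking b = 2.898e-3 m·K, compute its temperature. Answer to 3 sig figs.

T ≈ 2.10×10⁴ K

Wien's law gives T = b/λ_max = (2.898×10⁻³ m·K)/(1.379×10⁻⁷ m) = 2.10×10⁴ K.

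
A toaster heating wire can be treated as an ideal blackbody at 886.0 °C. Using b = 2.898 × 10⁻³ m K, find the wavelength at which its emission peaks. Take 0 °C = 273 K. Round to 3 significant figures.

T = 886.0 °C + 273 = 1159.0 K.
Wien's displacement law: λ_max = b/T = (2.898×10⁻³ m·K)/(1159.0 K) = 2.500×10⁻⁶ m.
That is 2.50×10³ nm, in the infrared range.

λ_max ≈ 2.50×10³ nm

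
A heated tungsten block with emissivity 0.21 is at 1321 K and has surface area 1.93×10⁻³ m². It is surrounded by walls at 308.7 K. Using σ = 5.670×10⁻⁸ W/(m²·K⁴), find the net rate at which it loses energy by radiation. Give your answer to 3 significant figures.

Area A = 1.93×10⁻³ m².
Net radiated power P_net = εσA(T⁴ − T₀⁴) = 0.21×5.670×10⁻⁸×1.93×10⁻³×(1321⁴ − 308.7⁴).
T⁴ − T₀⁴ = 3.04517×10¹² − 9.08127×10⁹ = 3.03609×10¹² K⁴, so P_net = 69.8 W.

Net loss ≈ 69.8 W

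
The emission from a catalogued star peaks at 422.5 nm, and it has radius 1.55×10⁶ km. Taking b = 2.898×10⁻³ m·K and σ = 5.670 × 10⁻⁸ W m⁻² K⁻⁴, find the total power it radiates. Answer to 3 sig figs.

P ≈ 3.79×10²⁷ W

Wien's law: T = b/λ_max = 2.898×10⁻³/4.225×10⁻⁷ = 6859.17 K.
Surface area A = 4πR² = 4π(1.55×10⁹ m)² = 3.01907×10¹⁹ m².
Then P = σAT⁴ = 5.670×10⁻⁸×3.01907×10¹⁹×(6859.17)⁴ = 3.79×10²⁷ W.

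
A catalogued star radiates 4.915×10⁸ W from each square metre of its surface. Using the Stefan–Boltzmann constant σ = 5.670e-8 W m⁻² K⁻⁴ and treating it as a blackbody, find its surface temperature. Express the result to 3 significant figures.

T ≈ 9.65×10³ K

I = σT⁴, so T = (I/σ)^(1/4) = (4.915×10⁸/(5.670×10⁻⁸))^(1/4) = 9.65×10³ K.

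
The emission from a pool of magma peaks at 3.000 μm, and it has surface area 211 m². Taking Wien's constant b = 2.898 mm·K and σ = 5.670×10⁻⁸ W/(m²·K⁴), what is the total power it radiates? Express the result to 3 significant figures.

P ≈ 1.04×10⁷ W

Wien's law: T = b/λ_max = 2.898×10⁻³/3.000×10⁻⁶ = 966.000 K.
Area A = 211 m².
Then P = σAT⁴ = 5.670×10⁻⁸×211×(966.000)⁴ = 1.04×10⁷ W.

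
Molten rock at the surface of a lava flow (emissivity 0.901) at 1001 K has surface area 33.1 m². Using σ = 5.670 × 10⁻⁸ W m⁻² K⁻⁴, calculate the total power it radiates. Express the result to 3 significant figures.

P ≈ 1.70×10⁶ W

Area A = 33.1 m².
P = εσAT⁴ = 0.901 × 5.670×10⁻⁸ × 33.1 × (1001)⁴ = 1.70×10⁶ W.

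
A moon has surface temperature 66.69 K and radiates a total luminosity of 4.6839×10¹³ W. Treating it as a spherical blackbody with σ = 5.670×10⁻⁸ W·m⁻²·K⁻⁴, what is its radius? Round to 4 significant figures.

L = 4πR²σT⁴ ⇒ R = √(L/(4πσT⁴)).
σT⁴ = 1.12157 W/m², so R = √(4.6839×10¹³/(4π×1.12157)) = 1.823×10⁶ m.

R ≈ 1.823×10⁶ m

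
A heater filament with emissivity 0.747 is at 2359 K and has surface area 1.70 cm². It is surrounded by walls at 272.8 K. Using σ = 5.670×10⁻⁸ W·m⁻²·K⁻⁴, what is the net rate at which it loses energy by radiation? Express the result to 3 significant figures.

Net loss ≈ 223 W

Area A = 1.70 cm² = 1.70×10⁻⁴ m².
Net radiated power P_net = εσA(T⁴ − T₀⁴) = 0.747×5.670×10⁻⁸×1.70×10⁻⁴×(2359⁴ − 272.8⁴).
T⁴ − T₀⁴ = 3.09679×10¹³ − 5.53831×10⁹ = 3.09624×10¹³ K⁴, so P_net = 223 W.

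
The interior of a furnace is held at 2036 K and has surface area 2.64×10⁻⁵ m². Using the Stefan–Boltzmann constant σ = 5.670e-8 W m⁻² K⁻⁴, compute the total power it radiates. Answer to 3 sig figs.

Area A = 2.64×10⁻⁵ m².
P = σAT⁴ = 5.670×10⁻⁸ × 2.64×10⁻⁵ × (2036)⁴ = 25.7 W.

P ≈ 25.7 W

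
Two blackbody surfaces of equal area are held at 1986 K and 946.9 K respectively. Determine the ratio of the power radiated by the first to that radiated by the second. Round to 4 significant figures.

P₁/P₂ ≈ 19.35

With equal areas, P₁/P₂ = (T₁/T₂)⁴ = (1986/946.9)⁴ = 19.35.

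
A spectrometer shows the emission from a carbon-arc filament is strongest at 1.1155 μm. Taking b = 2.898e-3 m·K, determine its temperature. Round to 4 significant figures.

T ≈ 2598 K

Wien's law gives T = b/λ_max = (2.898×10⁻³ m·K)/(1.1155×10⁻⁶ m) = 2598 K.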